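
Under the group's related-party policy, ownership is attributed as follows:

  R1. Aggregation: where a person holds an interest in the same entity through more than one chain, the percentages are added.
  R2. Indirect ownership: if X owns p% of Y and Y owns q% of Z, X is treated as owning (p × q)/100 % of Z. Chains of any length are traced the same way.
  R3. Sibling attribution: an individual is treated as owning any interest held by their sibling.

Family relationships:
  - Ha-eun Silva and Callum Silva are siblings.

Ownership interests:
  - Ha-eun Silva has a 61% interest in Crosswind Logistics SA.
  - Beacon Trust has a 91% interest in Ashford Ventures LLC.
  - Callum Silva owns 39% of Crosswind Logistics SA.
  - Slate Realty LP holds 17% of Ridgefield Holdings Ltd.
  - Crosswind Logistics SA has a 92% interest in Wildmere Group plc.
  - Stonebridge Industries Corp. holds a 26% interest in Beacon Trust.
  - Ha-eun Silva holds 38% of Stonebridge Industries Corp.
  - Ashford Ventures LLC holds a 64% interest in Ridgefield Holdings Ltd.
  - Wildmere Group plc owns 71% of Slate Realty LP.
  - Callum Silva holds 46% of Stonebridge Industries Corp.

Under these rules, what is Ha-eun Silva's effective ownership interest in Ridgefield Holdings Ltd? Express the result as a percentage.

23.824016%

By sibling attribution (R3), Ha-eun Silva is treated as also owning Callum Silva's interest in Stonebridge Industries Corp, giving 38% + 46% = 84%.
By sibling attribution (R3), Ha-eun Silva is treated as also owning Callum Silva's interest in Crosswind Logistics SA, giving 61% + 39% = 100%.
Chain via Stonebridge Industries Corp. → Beacon Trust → Ashford Ventures LLC (R2): 84% × 26% × 91% × 64% = 12.719616% of Ridgefield Holdings Ltd.
Chain via Crosswind Logistics SA → Wildmere Group plc → Slate Realty LP (R2): 100% × 92% × 71% × 17% = 11.1044% of Ridgefield Holdings Ltd.
Aggregating (R1): 12.719616% + 11.1044% = 23.824016%.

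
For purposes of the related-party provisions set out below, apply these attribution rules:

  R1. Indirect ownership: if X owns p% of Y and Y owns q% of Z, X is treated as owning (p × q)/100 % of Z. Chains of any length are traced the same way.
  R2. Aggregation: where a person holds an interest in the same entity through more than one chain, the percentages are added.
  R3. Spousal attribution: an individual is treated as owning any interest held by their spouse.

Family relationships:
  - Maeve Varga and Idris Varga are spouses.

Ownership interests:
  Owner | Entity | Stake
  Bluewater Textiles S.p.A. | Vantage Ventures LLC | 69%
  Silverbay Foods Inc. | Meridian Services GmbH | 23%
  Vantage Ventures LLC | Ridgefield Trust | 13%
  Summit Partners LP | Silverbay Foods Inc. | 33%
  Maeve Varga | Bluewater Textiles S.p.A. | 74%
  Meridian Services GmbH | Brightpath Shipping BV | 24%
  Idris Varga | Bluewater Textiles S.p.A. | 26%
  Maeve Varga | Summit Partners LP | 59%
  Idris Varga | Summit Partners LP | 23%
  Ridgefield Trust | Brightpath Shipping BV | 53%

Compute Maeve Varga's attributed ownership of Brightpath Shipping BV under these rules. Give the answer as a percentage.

By spousal attribution (R3), Maeve Varga is treated as also owning Idris Varga's interest in Summit Partners LP, giving 59% + 23% = 82%.
By spousal attribution (R3), Maeve Varga is treated as also owning Idris Varga's interest in Bluewater Textiles S.p.A, giving 74% + 26% = 100%.
Chain via Summit Partners LP → Silverbay Foods Inc. → Meridian Services GmbH (R1): 82% × 33% × 23% × 24% = 1.493712% of Brightpath Shipping BV.
Chain via Bluewater Textiles S.p.A. → Vantage Ventures LLC → Ridgefield Trust (R1): 100% × 69% × 13% × 53% = 4.7541% of Brightpath Shipping BV.
Aggregating (R2): 1.493712% + 4.7541% = 6.247812%.

6.247812%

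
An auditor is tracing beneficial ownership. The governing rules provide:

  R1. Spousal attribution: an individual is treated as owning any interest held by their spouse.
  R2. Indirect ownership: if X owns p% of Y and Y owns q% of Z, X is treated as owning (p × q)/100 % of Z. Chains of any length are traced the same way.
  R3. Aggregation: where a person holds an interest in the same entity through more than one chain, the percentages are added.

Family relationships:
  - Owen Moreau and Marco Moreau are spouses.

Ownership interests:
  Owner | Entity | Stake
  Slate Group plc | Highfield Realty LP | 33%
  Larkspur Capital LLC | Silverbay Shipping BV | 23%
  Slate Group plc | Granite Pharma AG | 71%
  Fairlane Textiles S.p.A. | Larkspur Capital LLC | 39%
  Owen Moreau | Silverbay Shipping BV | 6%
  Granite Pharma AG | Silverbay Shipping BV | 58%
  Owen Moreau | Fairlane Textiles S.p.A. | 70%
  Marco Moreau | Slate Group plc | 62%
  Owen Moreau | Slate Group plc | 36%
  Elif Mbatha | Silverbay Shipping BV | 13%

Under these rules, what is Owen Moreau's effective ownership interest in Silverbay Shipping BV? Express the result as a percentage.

By spousal attribution (R1), Owen Moreau is treated as also owning Marco Moreau's interest in Slate Group plc, giving 36% + 62% = 98%.
Chain via Fairlane Textiles S.p.A. → Larkspur Capital LLC (R2): 70% × 39% × 23% = 6.279% of Silverbay Shipping BV.
Chain via Slate Group plc → Granite Pharma AG (R2): 98% × 71% × 58% = 40.3564% of Silverbay Shipping BV.
Direct interest in Silverbay Shipping BV: 6%.
Aggregating (R3): 6.279% + 40.3564% + 6% = 52.6354%.

52.6354%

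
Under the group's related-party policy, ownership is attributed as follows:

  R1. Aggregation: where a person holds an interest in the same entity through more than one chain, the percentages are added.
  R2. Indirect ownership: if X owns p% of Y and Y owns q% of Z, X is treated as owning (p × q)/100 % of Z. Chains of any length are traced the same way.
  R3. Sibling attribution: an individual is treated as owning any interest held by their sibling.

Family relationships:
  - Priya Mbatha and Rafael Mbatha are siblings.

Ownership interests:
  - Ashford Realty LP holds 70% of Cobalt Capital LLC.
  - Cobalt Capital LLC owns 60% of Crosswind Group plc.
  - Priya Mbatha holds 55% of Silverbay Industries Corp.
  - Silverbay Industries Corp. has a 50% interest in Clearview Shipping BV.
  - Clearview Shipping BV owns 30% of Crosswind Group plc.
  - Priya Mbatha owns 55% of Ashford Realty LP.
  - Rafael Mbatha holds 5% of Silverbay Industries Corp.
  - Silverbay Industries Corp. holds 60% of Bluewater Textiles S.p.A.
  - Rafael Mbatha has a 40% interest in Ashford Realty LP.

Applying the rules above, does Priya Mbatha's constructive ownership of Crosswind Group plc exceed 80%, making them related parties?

No

By sibling attribution (R3), Priya Mbatha is treated as also owning Rafael Mbatha's interest in Silverbay Industries Corp, giving 55% + 5% = 60%.
By sibling attribution (R3), Priya Mbatha is treated as also owning Rafael Mbatha's interest in Ashford Realty LP, giving 55% + 40% = 95%.
Chain via Silverbay Industries Corp. → Clearview Shipping BV (R2): 60% × 50% × 30% = 9% of Crosswind Group plc.
Chain via Ashford Realty LP → Cobalt Capital LLC (R2): 95% × 70% × 60% = 39.9% of Crosswind Group plc.
Aggregating (R1): 9% + 39.9% = 48.9%.
48.9% does not exceed the 80% threshold, so Priya is not a related party to Crosswind Group plc.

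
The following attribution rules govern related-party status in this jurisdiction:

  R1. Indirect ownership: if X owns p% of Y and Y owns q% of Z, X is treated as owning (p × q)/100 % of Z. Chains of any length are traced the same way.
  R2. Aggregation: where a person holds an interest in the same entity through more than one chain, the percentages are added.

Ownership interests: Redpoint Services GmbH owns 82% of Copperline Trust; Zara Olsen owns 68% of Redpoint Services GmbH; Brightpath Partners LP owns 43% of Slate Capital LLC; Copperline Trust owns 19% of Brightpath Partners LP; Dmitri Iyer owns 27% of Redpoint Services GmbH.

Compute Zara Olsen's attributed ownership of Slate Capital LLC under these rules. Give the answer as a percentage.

Chain via Redpoint Services GmbH → Copperline Trust → Brightpath Partners LP (R1): 68% × 82% × 19% × 43% = 4.555592% of Slate Capital LLC.

4.555592%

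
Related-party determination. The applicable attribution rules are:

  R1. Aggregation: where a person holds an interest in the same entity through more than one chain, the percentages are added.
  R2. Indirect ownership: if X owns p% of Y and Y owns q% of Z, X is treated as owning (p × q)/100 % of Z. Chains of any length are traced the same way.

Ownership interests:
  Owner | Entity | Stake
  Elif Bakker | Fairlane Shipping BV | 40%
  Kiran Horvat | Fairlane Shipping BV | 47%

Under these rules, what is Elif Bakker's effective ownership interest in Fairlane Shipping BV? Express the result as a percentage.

40%

Direct interest in Fairlane Shipping BV: 40%.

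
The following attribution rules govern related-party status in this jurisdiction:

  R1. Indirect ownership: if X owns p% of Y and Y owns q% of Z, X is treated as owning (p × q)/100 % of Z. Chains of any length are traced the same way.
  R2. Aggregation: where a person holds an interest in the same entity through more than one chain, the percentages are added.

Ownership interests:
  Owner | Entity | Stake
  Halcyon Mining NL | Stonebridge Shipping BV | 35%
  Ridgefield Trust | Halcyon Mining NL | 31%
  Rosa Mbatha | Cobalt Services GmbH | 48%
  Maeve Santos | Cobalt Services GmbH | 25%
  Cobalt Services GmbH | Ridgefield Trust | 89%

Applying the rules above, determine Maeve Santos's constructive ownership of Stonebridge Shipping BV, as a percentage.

Chain via Cobalt Services GmbH → Ridgefield Trust → Halcyon Mining NL (R1): 25% × 89% × 31% × 35% = 2.414125% of Stonebridge Shipping BV.

2.414125%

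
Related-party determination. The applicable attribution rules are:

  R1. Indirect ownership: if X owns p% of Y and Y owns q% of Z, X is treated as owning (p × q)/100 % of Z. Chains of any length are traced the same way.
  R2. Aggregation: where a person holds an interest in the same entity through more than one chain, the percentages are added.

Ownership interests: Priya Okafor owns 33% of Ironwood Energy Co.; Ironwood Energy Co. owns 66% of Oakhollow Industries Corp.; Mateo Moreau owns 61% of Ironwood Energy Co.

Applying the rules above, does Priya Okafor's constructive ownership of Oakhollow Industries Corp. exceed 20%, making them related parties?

Yes

Chain via Ironwood Energy Co. (R1): 33% × 66% = 21.78% of Oakhollow Industries Corp.
21.78% exceeds the 20% threshold, so Priya is a related party to Oakhollow Industries Corp.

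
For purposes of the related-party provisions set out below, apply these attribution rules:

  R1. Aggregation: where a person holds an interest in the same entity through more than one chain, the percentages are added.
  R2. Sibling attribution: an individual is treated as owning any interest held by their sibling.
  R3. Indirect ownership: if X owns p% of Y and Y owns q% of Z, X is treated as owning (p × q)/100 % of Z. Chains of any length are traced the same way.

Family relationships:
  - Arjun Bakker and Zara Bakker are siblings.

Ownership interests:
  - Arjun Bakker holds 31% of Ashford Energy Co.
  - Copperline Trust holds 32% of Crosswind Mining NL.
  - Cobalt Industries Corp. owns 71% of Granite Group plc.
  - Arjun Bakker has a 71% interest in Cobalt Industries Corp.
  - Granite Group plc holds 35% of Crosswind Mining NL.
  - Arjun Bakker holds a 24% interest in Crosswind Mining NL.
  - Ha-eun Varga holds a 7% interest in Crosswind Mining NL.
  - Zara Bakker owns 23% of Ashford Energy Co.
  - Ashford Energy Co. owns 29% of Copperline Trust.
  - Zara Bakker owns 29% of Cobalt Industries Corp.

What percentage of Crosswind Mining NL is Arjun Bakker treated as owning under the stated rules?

By sibling attribution (R2), Arjun Bakker is treated as also owning Zara Bakker's interest in Ashford Energy Co, giving 31% + 23% = 54%.
By sibling attribution (R2), Arjun Bakker is treated as also owning Zara Bakker's interest in Cobalt Industries Corp, giving 71% + 29% = 100%.
Chain via Ashford Energy Co. → Copperline Trust (R3): 54% × 29% × 32% = 5.0112% of Crosswind Mining NL.
Chain via Cobalt Industries Corp. → Granite Group plc (R3): 100% × 71% × 35% = 24.85% of Crosswind Mining NL.
Direct interest in Crosswind Mining NL: 24%.
Aggregating (R1): 5.0112% + 24.85% + 24% = 53.8612%.

53.8612%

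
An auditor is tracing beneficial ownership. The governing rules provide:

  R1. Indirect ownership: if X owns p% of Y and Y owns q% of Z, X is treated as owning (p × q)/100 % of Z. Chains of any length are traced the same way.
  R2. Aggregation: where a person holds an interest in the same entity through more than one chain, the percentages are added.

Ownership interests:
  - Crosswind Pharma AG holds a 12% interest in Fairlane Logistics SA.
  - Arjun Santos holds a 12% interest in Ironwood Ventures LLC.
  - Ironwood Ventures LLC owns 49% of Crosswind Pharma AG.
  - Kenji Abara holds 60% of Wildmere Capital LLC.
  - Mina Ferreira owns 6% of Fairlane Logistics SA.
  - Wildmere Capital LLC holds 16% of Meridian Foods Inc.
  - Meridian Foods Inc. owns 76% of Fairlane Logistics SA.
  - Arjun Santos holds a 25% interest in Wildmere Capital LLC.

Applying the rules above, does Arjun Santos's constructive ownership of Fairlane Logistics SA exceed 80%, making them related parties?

Chain via Ironwood Ventures LLC → Crosswind Pharma AG (R1): 12% × 49% × 12% = 0.7056% of Fairlane Logistics SA.
Chain via Wildmere Capital LLC → Meridian Foods Inc. (R1): 25% × 16% × 76% = 3.04% of Fairlane Logistics SA.
Aggregating (R2): 0.7056% + 3.04% = 3.7456%.
3.7456% does not exceed the 80% threshold, so Arjun is not a related party to Fairlane Logistics SA.

No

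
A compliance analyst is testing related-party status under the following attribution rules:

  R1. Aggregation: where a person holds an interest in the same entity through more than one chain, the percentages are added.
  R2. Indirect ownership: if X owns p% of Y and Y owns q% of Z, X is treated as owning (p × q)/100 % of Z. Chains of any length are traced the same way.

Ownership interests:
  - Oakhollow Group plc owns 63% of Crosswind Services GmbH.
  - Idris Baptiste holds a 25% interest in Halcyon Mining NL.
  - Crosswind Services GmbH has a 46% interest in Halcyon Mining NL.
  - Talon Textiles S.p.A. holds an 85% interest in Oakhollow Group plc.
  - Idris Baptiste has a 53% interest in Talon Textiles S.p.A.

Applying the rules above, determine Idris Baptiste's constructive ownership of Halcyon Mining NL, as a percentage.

Chain via Talon Textiles S.p.A. → Oakhollow Group plc → Crosswind Services GmbH (R2): 53% × 85% × 63% × 46% = 13.05549% of Halcyon Mining NL.
Direct interest in Halcyon Mining NL: 25%.
Aggregating (R1): 13.05549% + 25% = 38.05549%.

38.05549%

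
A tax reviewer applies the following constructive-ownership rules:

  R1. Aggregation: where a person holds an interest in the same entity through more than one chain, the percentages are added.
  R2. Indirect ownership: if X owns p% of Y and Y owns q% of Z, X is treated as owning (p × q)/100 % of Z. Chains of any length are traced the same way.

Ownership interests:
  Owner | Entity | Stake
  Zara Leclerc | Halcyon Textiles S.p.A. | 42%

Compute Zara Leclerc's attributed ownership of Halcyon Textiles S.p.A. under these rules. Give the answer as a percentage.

42%

Direct interest in Halcyon Textiles S.p.A: 42%.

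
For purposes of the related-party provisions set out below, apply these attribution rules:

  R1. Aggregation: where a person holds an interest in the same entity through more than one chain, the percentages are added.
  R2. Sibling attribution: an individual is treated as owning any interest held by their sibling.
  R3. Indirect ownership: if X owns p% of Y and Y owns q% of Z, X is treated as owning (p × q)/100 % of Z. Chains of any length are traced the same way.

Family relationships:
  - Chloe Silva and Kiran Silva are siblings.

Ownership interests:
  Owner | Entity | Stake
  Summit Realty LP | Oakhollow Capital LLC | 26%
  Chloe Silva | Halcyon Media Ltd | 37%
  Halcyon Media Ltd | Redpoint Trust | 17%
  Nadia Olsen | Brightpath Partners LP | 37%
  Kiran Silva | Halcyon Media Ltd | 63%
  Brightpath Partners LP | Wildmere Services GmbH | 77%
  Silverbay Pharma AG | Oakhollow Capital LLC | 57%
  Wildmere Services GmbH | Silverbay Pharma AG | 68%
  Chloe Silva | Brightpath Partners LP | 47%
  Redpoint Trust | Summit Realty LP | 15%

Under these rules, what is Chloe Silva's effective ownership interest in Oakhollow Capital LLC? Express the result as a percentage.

By sibling attribution (R2), Chloe Silva is treated as also owning Kiran Silva's interest in Halcyon Media Ltd, giving 37% + 63% = 100%.
Chain via Brightpath Partners LP → Wildmere Services GmbH → Silverbay Pharma AG (R3): 47% × 77% × 68% × 57% = 14.027244% of Oakhollow Capital LLC.
Chain via Halcyon Media Ltd → Redpoint Trust → Summit Realty LP (R3): 100% × 17% × 15% × 26% = 0.663% of Oakhollow Capital LLC.
Aggregating (R1): 14.027244% + 0.663% = 14.690244%.

14.690244%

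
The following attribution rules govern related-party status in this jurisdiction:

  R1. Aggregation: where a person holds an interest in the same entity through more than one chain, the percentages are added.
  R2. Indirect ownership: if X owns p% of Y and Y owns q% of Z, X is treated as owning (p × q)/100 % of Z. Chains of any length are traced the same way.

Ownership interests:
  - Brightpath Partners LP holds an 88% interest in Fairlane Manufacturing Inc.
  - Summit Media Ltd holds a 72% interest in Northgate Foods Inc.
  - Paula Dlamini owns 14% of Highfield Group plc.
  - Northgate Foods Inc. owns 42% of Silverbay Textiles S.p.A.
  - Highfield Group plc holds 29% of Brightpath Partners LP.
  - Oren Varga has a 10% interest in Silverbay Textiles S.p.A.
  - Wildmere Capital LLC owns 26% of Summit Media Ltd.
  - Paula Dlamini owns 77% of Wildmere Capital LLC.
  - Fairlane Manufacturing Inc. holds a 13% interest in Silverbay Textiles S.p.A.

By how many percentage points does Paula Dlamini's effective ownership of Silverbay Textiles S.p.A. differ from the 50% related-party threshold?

43.481488

Chain via Wildmere Capital LLC → Summit Media Ltd → Northgate Foods Inc. (R2): 77% × 26% × 72% × 42% = 6.054048% of Silverbay Textiles S.p.A.
Chain via Highfield Group plc → Brightpath Partners LP → Fairlane Manufacturing Inc. (R2): 14% × 29% × 88% × 13% = 0.464464% of Silverbay Textiles S.p.A.
Aggregating (R1): 6.054048% + 0.464464% = 6.518512%.
6.518512% falls short of the 50% threshold by 43.481488 percentage points.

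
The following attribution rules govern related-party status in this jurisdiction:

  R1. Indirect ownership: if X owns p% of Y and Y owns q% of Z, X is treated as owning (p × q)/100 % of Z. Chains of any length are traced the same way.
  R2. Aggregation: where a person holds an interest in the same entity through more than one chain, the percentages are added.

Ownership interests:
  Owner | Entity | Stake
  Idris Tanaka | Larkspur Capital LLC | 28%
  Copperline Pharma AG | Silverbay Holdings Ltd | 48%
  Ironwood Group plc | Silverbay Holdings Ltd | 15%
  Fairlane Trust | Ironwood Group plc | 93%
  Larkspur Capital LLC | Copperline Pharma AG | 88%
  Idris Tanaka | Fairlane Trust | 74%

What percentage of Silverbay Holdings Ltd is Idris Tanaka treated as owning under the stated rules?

22.1502%

Chain via Fairlane Trust → Ironwood Group plc (R1): 74% × 93% × 15% = 10.323% of Silverbay Holdings Ltd.
Chain via Larkspur Capital LLC → Copperline Pharma AG (R1): 28% × 88% × 48% = 11.8272% of Silverbay Holdings Ltd.
Aggregating (R2): 10.323% + 11.8272% = 22.1502%.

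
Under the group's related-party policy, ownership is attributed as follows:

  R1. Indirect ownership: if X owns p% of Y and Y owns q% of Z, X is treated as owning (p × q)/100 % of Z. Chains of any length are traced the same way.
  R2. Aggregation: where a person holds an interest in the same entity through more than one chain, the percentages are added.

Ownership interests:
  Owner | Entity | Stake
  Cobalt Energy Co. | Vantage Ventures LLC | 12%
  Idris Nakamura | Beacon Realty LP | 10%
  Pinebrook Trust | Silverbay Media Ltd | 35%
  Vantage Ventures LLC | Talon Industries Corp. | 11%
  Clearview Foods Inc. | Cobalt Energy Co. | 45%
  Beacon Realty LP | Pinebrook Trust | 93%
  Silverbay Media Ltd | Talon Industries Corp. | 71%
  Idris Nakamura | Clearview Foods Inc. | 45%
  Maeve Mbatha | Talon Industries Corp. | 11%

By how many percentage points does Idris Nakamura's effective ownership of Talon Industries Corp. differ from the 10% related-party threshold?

7.42165

Chain via Clearview Foods Inc. → Cobalt Energy Co. → Vantage Ventures LLC (R1): 45% × 45% × 12% × 11% = 0.2673% of Talon Industries Corp.
Chain via Beacon Realty LP → Pinebrook Trust → Silverbay Media Ltd (R1): 10% × 93% × 35% × 71% = 2.31105% of Talon Industries Corp.
Aggregating (R2): 0.2673% + 2.31105% = 2.57835%.
2.57835% falls short of the 10% threshold by 7.42165 percentage points.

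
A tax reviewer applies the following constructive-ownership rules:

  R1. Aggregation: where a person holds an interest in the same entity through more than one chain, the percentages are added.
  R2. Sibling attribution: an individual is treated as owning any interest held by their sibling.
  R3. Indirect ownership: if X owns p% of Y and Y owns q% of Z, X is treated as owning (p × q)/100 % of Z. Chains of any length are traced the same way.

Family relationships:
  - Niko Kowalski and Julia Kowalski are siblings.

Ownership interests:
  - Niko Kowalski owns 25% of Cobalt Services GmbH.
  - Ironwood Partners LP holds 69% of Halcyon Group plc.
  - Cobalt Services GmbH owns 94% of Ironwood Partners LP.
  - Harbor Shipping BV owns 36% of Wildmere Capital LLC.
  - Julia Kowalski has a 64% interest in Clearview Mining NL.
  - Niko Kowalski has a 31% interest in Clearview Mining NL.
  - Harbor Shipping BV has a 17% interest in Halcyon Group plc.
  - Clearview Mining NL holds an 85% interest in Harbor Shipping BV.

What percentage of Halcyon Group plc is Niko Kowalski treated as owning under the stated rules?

By sibling attribution (R2), Niko Kowalski is treated as also owning Julia Kowalski's interest in Clearview Mining NL, giving 31% + 64% = 95%.
Chain via Cobalt Services GmbH → Ironwood Partners LP (R3): 25% × 94% × 69% = 16.215% of Halcyon Group plc.
Chain via Clearview Mining NL → Harbor Shipping BV (R3): 95% × 85% × 17% = 13.7275% of Halcyon Group plc.
Aggregating (R1): 16.215% + 13.7275% = 29.9425%.

29.9425%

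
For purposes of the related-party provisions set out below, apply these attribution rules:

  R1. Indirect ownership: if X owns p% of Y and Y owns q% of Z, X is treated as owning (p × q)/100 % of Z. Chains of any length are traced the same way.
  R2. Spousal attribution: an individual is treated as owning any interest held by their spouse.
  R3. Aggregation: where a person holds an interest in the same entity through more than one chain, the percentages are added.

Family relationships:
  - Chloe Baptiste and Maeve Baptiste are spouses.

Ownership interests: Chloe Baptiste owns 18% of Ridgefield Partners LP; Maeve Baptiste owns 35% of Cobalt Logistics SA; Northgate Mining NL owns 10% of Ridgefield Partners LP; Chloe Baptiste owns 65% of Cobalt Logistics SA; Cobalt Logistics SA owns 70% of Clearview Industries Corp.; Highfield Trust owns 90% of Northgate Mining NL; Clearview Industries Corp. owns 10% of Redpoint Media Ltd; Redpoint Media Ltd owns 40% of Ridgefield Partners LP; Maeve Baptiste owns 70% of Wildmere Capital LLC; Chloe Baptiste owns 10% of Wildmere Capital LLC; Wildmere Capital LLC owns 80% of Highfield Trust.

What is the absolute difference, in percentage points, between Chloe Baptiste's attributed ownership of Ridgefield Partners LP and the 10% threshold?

By spousal attribution (R2), Chloe Baptiste is treated as also owning Maeve Baptiste's interest in Cobalt Logistics SA, giving 65% + 35% = 100%.
By spousal attribution (R2), Chloe Baptiste is treated as also owning Maeve Baptiste's interest in Wildmere Capital LLC, giving 10% + 70% = 80%.
Chain via Cobalt Logistics SA → Clearview Industries Corp. → Redpoint Media Ltd (R1): 100% × 70% × 10% × 40% = 2.8% of Ridgefield Partners LP.
Chain via Wildmere Capital LLC → Highfield Trust → Northgate Mining NL (R1): 80% × 80% × 90% × 10% = 5.76% of Ridgefield Partners LP.
Direct interest in Ridgefield Partners LP: 18%.
Aggregating (R3): 2.8% + 5.76% + 18% = 26.56%.
26.56% exceeds the 10% threshold by 16.56 percentage points.

16.56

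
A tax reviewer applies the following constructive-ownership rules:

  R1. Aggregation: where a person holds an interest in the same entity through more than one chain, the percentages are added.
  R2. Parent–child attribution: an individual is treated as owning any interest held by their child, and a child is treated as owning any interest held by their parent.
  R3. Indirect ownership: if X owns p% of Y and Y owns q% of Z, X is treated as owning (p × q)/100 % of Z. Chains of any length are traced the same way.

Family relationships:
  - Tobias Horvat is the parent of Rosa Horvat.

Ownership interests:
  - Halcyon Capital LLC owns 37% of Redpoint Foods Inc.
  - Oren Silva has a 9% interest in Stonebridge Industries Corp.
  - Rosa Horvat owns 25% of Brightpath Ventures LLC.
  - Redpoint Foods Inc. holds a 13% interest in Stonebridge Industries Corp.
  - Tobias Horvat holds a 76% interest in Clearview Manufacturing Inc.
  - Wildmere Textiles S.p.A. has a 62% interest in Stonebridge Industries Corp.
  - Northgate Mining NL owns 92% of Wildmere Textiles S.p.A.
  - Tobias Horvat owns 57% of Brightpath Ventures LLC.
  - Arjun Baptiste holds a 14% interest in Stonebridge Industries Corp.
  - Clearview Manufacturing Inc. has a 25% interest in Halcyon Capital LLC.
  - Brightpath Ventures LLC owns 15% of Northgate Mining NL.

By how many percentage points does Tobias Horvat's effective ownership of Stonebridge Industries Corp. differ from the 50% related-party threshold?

42.07018

By parent–child attribution (R2), Tobias Horvat is treated as also owning Rosa Horvat's interest in Brightpath Ventures LLC, giving 57% + 25% = 82%.
Chain via Brightpath Ventures LLC → Northgate Mining NL → Wildmere Textiles S.p.A. (R3): 82% × 15% × 92% × 62% = 7.01592% of Stonebridge Industries Corp.
Chain via Clearview Manufacturing Inc. → Halcyon Capital LLC → Redpoint Foods Inc. (R3): 76% × 25% × 37% × 13% = 0.9139% of Stonebridge Industries Corp.
Aggregating (R1): 7.01592% + 0.9139% = 7.92982%.
7.92982% falls short of the 50% threshold by 42.07018 percentage points.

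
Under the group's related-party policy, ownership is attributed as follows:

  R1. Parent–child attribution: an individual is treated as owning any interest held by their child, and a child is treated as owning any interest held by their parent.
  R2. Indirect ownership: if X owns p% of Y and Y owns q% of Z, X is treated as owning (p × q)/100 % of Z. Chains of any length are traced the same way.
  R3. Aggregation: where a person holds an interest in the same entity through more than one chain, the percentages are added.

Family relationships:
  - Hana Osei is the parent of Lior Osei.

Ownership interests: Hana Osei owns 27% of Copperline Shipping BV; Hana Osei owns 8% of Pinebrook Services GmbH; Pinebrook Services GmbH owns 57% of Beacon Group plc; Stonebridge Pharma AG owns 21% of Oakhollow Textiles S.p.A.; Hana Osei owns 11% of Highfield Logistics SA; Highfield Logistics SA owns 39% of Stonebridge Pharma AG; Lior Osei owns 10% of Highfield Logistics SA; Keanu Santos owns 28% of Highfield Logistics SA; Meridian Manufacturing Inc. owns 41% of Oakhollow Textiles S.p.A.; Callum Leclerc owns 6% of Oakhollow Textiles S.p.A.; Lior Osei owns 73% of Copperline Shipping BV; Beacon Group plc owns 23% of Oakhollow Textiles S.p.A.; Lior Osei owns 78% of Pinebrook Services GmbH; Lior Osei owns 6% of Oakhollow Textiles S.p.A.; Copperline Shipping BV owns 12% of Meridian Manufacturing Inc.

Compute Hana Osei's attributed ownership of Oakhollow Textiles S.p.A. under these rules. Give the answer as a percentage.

By parent–child attribution (R1), Hana Osei is treated as also owning Lior Osei's interest in Pinebrook Services GmbH, giving 8% + 78% = 86%.
By parent–child attribution (R1), Hana Osei is treated as also owning Lior Osei's interest in Copperline Shipping BV, giving 27% + 73% = 100%.
By parent–child attribution (R1), Hana Osei is treated as also owning Lior Osei's interest in Highfield Logistics SA, giving 11% + 10% = 21%.
By parent–child attribution (R1), Hana Osei is treated as owning Lior Osei's 6% interest in Oakhollow Textiles S.p.A.
Chain via Pinebrook Services GmbH → Beacon Group plc (R2): 86% × 57% × 23% = 11.2746% of Oakhollow Textiles S.p.A.
Chain via Copperline Shipping BV → Meridian Manufacturing Inc. (R2): 100% × 12% × 41% = 4.92% of Oakhollow Textiles S.p.A.
Chain via Highfield Logistics SA → Stonebridge Pharma AG (R2): 21% × 39% × 21% = 1.7199% of Oakhollow Textiles S.p.A.
Direct interest in Oakhollow Textiles S.p.A: 6%.
Aggregating (R3): 11.2746% + 4.92% + 1.7199% + 6% = 23.9145%.

23.9145%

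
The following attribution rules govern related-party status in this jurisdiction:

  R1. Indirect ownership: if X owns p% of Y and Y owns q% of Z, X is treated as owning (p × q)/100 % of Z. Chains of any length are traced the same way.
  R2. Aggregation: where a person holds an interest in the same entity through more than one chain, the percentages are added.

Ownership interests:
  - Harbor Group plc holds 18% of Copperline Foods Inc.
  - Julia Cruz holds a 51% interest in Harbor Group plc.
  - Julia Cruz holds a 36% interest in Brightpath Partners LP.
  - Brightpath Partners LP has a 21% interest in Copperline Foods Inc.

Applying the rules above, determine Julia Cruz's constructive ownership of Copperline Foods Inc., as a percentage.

16.74%

Chain via Brightpath Partners LP (R1): 36% × 21% = 7.56% of Copperline Foods Inc.
Chain via Harbor Group plc (R1): 51% × 18% = 9.18% of Copperline Foods Inc.
Aggregating (R2): 7.56% + 9.18% = 16.74%.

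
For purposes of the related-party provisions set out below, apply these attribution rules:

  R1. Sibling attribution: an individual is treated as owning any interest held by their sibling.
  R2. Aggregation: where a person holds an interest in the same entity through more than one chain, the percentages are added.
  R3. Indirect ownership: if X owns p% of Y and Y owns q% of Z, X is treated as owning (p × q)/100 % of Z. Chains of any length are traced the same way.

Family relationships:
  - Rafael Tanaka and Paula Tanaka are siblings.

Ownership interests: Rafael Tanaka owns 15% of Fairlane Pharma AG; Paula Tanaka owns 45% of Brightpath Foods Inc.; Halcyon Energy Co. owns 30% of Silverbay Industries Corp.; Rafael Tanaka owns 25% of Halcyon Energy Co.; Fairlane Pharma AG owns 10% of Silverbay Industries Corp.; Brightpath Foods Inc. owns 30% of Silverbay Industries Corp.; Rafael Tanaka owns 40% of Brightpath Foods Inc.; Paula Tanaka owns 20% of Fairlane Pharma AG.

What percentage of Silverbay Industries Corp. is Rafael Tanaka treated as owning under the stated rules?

By sibling attribution (R1), Rafael Tanaka is treated as also owning Paula Tanaka's interest in Brightpath Foods Inc, giving 40% + 45% = 85%.
By sibling attribution (R1), Rafael Tanaka is treated as also owning Paula Tanaka's interest in Fairlane Pharma AG, giving 15% + 20% = 35%.
Chain via Brightpath Foods Inc. (R3): 85% × 30% = 25.5% of Silverbay Industries Corp.
Chain via Fairlane Pharma AG (R3): 35% × 10% = 3.5% of Silverbay Industries Corp.
Chain via Halcyon Energy Co. (R3): 25% × 30% = 7.5% of Silverbay Industries Corp.
Aggregating (R2): 25.5% + 3.5% + 7.5% = 36.5%.

36.5%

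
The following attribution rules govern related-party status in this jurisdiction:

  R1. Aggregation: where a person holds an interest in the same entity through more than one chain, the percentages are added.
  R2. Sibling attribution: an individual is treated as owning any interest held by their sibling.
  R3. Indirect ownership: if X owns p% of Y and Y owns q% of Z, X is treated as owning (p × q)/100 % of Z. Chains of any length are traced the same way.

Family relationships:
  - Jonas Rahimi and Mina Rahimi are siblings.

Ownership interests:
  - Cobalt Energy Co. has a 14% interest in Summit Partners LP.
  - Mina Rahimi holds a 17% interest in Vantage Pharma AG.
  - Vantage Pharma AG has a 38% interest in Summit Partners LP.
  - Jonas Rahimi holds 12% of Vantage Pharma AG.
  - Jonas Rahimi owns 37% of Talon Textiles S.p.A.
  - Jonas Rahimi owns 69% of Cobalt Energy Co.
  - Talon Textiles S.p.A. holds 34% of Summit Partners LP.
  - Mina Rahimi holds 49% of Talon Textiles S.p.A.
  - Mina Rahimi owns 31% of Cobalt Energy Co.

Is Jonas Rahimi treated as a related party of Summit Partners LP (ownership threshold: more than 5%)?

Yes

By sibling attribution (R2), Jonas Rahimi is treated as also owning Mina Rahimi's interest in Vantage Pharma AG, giving 12% + 17% = 29%.
By sibling attribution (R2), Jonas Rahimi is treated as also owning Mina Rahimi's interest in Cobalt Energy Co, giving 69% + 31% = 100%.
By sibling attribution (R2), Jonas Rahimi is treated as also owning Mina Rahimi's interest in Talon Textiles S.p.A, giving 37% + 49% = 86%.
Chain via Vantage Pharma AG (R3): 29% × 38% = 11.02% of Summit Partners LP.
Chain via Cobalt Energy Co. (R3): 100% × 14% = 14% of Summit Partners LP.
Chain via Talon Textiles S.p.A. (R3): 86% × 34% = 29.24% of Summit Partners LP.
Aggregating (R1): 11.02% + 14% + 29.24% = 54.26%.
54.26% exceeds the 5% threshold, so Jonas is a related party to Summit Partners LP.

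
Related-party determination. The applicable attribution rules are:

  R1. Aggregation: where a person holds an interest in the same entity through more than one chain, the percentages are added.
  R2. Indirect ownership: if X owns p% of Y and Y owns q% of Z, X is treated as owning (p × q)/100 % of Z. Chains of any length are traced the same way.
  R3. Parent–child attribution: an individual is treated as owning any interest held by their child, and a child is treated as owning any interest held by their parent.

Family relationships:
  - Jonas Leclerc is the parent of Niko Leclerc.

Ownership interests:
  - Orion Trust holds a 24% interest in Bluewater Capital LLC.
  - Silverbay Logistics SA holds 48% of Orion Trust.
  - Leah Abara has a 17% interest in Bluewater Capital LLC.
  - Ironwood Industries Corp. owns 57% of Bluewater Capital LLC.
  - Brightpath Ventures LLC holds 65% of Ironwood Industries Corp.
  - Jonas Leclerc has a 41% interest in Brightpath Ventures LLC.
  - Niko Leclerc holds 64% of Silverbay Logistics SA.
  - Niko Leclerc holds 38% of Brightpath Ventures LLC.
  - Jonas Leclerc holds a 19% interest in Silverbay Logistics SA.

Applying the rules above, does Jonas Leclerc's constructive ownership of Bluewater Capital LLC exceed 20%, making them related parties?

Yes

By parent–child attribution (R3), Jonas Leclerc is treated as also owning Niko Leclerc's interest in Silverbay Logistics SA, giving 19% + 64% = 83%.
By parent–child attribution (R3), Jonas Leclerc is treated as also owning Niko Leclerc's interest in Brightpath Ventures LLC, giving 41% + 38% = 79%.
Chain via Silverbay Logistics SA → Orion Trust (R2): 83% × 48% × 24% = 9.5616% of Bluewater Capital LLC.
Chain via Brightpath Ventures LLC → Ironwood Industries Corp. (R2): 79% × 65% × 57% = 29.2695% of Bluewater Capital LLC.
Aggregating (R1): 9.5616% + 29.2695% = 38.8311%.
38.8311% exceeds the 20% threshold, so Jonas is a related party to Bluewater Capital LLC.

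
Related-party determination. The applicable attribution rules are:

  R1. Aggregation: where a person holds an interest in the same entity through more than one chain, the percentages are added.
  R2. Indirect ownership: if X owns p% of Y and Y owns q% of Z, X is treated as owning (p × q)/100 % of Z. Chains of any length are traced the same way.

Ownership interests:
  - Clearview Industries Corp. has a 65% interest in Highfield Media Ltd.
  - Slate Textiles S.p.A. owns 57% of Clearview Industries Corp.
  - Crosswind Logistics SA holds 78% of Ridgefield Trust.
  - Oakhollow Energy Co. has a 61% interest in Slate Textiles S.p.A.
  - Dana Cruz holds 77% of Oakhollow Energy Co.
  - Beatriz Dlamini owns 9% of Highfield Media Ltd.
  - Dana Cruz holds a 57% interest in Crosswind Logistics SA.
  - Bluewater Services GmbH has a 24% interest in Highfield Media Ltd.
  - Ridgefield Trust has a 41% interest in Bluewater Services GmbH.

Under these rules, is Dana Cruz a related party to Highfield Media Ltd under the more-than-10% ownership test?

Chain via Crosswind Logistics SA → Ridgefield Trust → Bluewater Services GmbH (R2): 57% × 78% × 41% × 24% = 4.374864% of Highfield Media Ltd.
Chain via Oakhollow Energy Co. → Slate Textiles S.p.A. → Clearview Industries Corp. (R2): 77% × 61% × 57% × 65% = 17.402385% of Highfield Media Ltd.
Aggregating (R1): 4.374864% + 17.402385% = 21.777249%.
21.777249% exceeds the 10% threshold, so Dana is a related party to Highfield Media Ltd.

Yes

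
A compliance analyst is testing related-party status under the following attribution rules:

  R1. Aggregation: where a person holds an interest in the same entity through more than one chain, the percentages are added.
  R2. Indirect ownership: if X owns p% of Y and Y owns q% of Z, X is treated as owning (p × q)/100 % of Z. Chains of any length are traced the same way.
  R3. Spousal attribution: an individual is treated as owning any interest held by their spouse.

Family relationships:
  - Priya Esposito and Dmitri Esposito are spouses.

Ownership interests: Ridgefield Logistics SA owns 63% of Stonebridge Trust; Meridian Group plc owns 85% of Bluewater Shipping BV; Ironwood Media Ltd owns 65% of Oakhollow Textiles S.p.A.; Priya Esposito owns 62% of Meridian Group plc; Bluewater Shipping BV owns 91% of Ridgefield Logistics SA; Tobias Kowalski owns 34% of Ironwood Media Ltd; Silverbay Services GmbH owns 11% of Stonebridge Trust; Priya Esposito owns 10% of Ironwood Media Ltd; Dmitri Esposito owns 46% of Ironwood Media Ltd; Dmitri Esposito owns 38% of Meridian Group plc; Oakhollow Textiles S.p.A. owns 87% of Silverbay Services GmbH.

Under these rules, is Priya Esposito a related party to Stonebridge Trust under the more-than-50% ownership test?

By spousal attribution (R3), Priya Esposito is treated as also owning Dmitri Esposito's interest in Meridian Group plc, giving 62% + 38% = 100%.
By spousal attribution (R3), Priya Esposito is treated as also owning Dmitri Esposito's interest in Ironwood Media Ltd, giving 10% + 46% = 56%.
Chain via Meridian Group plc → Bluewater Shipping BV → Ridgefield Logistics SA (R2): 100% × 85% × 91% × 63% = 48.7305% of Stonebridge Trust.
Chain via Ironwood Media Ltd → Oakhollow Textiles S.p.A. → Silverbay Services GmbH (R2): 56% × 65% × 87% × 11% = 3.48348% of Stonebridge Trust.
Aggregating (R1): 48.7305% + 3.48348% = 52.21398%.
52.21398% exceeds the 50% threshold, so Priya is a related party to Stonebridge Trust.

Yes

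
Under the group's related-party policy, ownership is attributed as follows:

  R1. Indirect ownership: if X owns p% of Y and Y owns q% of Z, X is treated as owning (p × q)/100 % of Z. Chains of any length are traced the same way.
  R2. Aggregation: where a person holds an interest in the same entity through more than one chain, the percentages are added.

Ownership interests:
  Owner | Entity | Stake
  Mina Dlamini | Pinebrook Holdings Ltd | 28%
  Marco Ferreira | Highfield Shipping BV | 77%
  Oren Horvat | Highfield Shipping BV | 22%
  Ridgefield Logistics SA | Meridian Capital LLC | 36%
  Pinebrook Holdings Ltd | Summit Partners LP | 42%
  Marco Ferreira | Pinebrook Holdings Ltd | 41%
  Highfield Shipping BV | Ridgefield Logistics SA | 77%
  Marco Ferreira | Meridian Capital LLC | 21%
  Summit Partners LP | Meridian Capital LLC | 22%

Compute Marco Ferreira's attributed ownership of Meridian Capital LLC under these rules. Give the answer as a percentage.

Chain via Highfield Shipping BV → Ridgefield Logistics SA (R1): 77% × 77% × 36% = 21.3444% of Meridian Capital LLC.
Chain via Pinebrook Holdings Ltd → Summit Partners LP (R1): 41% × 42% × 22% = 3.7884% of Meridian Capital LLC.
Direct interest in Meridian Capital LLC: 21%.
Aggregating (R2): 21.3444% + 3.7884% + 21% = 46.1328%.

46.1328%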